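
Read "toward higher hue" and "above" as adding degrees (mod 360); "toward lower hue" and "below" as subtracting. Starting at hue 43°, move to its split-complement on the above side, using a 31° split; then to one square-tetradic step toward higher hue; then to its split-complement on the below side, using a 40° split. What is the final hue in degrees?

124°

split-comp 31° ↑ +211°: 43 + 211 = 254°
square ↑ +90°: 254 + 90 = 344°
split-comp 40° ↓ +140°: 344 + 140 = 484 → 484 − 360 = 124°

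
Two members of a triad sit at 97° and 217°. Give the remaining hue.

337°

A triad spaces three hues 120° apart.
The full set is {97°, 217°, 337°}.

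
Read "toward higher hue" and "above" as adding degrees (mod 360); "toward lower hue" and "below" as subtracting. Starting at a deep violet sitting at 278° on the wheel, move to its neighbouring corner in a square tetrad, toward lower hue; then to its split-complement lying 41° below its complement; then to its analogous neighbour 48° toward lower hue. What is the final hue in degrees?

−90° (square ↓): 278 − 90 = 188°
+139° (split-comp 41° ↓): 188 + 139 = 327°
−48° (analog 48° ↓): 327 − 48 = 279°

279°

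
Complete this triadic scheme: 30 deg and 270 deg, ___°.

150°

A triad places three hues 120° apart.
The full set through 30° is {30°, 150°, 270°}.
Given {30°, 270°}, the missing hue is 150°.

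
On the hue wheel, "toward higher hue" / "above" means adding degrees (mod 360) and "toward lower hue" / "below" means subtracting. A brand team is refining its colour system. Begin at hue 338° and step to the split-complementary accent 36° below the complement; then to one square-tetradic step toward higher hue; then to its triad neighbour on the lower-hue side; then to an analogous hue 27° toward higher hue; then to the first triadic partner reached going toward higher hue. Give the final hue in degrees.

338 + 144 = 482 → 482 − 360 = 122°   (split-comp 36° ↓)
122 + 90 = 212°   (square ↑)
212 − 120 = 92°   (triadic ↓)
92 + 27 = 119°   (analog 27° ↑)
119 + 120 = 239°   (triadic ↑)

239°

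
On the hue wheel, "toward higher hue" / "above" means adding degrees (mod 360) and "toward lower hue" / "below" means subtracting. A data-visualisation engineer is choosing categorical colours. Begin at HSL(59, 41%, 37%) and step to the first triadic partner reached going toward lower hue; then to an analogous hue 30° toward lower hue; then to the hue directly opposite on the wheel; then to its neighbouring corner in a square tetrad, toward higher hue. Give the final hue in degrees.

−120° (triadic ↓): 59 − 120 = -61 → -61 + 360 = 299°
−30° (analog 30° ↓): 299 − 30 = 269°
+180° (complement): 269 + 180 = 449 → 449 − 360 = 89°
+90° (square ↑): 89 + 90 = 179°

179°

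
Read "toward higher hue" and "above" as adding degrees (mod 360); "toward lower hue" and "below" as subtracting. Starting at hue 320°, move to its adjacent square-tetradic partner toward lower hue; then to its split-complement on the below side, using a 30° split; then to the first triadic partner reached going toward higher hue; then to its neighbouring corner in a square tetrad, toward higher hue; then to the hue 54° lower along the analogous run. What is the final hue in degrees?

176°

square ↓ −90°: 320 − 90 = 230°
split-comp 30° ↓ +150°: 230 + 150 = 380 → 380 − 360 = 20°
triadic ↑ +120°: 20 + 120 = 140°
square ↑ +90°: 140 + 90 = 230°
analog 54° ↓ −54°: 230 − 54 = 176°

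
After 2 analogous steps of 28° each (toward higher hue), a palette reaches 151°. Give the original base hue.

2 steps of 28° (toward higher hue) give a net shift of +56°.
Start = end − shift: 151 − 56 = 95°

95°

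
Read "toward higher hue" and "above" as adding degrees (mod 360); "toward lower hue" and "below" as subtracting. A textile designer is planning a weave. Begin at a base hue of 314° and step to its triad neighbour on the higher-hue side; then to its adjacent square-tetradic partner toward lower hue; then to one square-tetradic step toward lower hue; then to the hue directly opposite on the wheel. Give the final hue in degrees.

74°

314 + 120 = 434 → 434 − 360 = 74°   (triadic ↑)
74 − 90 = -16 → -16 + 360 = 344°   (square ↓)
344 − 90 = 254°   (square ↓)
254 + 180 = 434 → 434 − 360 = 74°   (complement)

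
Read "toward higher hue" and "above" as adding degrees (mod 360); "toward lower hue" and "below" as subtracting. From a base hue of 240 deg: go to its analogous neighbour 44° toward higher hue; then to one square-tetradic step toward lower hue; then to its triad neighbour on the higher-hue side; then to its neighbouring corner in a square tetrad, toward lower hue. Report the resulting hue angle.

+44° (analog 44° ↑): 240 + 44 = 284°
−90° (square ↓): 284 − 90 = 194°
+120° (triadic ↑): 194 + 120 = 314°
−90° (square ↓): 314 − 90 = 224°

224°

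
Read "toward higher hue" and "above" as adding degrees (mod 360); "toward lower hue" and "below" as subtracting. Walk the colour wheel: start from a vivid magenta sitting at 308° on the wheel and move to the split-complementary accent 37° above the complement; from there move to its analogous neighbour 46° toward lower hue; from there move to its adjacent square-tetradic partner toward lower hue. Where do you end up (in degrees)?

29°

308 + 217 = 525 → 525 − 360 = 165°   (split-comp 37° ↑)
165 − 46 = 119°   (analog 46° ↓)
119 − 90 = 29°   (square ↓)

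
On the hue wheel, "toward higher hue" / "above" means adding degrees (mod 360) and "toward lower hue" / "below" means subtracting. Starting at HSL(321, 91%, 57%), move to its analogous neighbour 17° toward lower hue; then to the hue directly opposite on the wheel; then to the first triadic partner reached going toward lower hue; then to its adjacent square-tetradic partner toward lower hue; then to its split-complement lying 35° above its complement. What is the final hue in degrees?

129°

analog 17° ↓ −17°: 321 − 17 = 304°
complement +180°: 304 + 180 = 484 → 484 − 360 = 124°
triadic ↓ −120°: 124 − 120 = 4°
square ↓ −90°: 4 − 90 = -86 → -86 + 360 = 274°
split-comp 35° ↑ +215°: 274 + 215 = 489 → 489 − 360 = 129°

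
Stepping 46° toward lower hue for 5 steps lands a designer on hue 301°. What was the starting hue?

171°

5 steps of 46° (toward lower hue) give a net shift of −230°.
Start = end − shift: 301 + 230 = 531 → 531 − 360 = 171°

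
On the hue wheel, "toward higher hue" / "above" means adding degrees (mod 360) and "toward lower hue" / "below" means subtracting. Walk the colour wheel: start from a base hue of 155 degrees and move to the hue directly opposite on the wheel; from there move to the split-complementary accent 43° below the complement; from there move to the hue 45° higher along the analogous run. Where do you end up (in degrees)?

157°

complement +180°: 155 + 180 = 335°
split-comp 43° ↓ +137°: 335 + 137 = 472 → 472 − 360 = 112°
analog 45° ↑ +45°: 112 + 45 = 157°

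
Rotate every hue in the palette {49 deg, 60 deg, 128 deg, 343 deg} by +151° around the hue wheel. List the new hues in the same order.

49 + 151 = 200°
60 + 151 = 211°
128 + 151 = 279°
343 + 151 = 494 → 494 − 360 = 134°

200°, 211°, 279°, 134°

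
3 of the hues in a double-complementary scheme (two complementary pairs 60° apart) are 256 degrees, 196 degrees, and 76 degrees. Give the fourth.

16°

A rectangular tetradic uses two complementary pairs 60° apart: offsets 0°, 60°, 180°, 240°.
Among {76°, 196°, 256°}, 76° and 256° are a 180° pair.
The remaining hue 196° needs its own complement: 196 + 180 = 376 → 376 − 360 = 16°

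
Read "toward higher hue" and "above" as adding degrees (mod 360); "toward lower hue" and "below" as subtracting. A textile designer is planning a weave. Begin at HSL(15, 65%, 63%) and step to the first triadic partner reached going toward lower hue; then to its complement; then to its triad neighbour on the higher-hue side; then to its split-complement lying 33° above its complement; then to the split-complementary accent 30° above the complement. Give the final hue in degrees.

258°

triadic ↓ −120°: 15 − 120 = -105 → -105 + 360 = 255°
complement +180°: 255 + 180 = 435 → 435 − 360 = 75°
triadic ↑ +120°: 75 + 120 = 195°
split-comp 33° ↑ +213°: 195 + 213 = 408 → 408 − 360 = 48°
split-comp 30° ↑ +210°: 48 + 210 = 258°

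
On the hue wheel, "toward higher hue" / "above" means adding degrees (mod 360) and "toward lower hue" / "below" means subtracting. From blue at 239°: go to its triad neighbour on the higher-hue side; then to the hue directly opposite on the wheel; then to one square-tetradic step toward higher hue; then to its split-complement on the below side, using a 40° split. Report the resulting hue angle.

49°

triadic ↑ +120°: 239 + 120 = 359°
complement +180°: 359 + 180 = 539 → 539 − 360 = 179°
square ↑ +90°: 179 + 90 = 269°
split-comp 40° ↓ +140°: 269 + 140 = 409 → 409 − 360 = 49°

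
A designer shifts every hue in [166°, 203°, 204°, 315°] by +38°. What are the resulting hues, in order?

204°, 241°, 242°, 353°

166 + 38 = 204°
203 + 38 = 241°
204 + 38 = 242°
315 + 38 = 353°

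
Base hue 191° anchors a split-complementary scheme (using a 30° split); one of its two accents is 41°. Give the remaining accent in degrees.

Split-complementary hues sit 30° either side of the complement.
Complement of the base 191°: 191 + 180 = 371 → 371 − 360 = 11°
The given accent 41° is 30° one side of 11°; the other accent sits 30° the other side: 11 − 30 = -19 → -19 + 360 = 341°

341°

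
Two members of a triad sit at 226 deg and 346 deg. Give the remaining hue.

A triad spaces three hues 120° apart.
The full set is {106°, 226°, 346°}.

106°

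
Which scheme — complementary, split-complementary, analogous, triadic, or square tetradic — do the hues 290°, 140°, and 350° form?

split-complementary

Sort the hues: 140°, 290°, 350°.
Successive gaps around the wheel: 150°, 60°, 150°.
Two 150° gaps and one 60° gap — a base hue opposite a pair of accents 30° either side of its complement — is the split-complementary pattern.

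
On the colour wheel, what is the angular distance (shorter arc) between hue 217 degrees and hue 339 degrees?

|217 − 339| = 122.
122 ≤ 180, so the shorter arc is 122°.

122°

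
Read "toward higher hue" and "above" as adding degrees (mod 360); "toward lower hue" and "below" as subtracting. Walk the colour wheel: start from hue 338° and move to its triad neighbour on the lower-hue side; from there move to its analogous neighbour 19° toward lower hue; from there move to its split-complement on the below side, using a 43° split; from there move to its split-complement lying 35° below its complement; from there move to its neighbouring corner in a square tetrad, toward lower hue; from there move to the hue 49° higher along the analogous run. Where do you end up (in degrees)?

80°

triadic ↓ −120°: 338 − 120 = 218°
analog 19° ↓ −19°: 218 − 19 = 199°
split-comp 43° ↓ +137°: 199 + 137 = 336°
split-comp 35° ↓ +145°: 336 + 145 = 481 → 481 − 360 = 121°
square ↓ −90°: 121 − 90 = 31°
analog 49° ↑ +49°: 31 + 49 = 80°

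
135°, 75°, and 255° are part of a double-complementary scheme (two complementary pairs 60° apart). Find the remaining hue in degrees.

315°

A rectangular tetradic uses two complementary pairs 60° apart: offsets 0°, 60°, 180°, 240°.
Among {75°, 135°, 255°}, 255° and 75° are a 180° pair.
The remaining hue 135° needs its own complement: 135 + 180 = 315°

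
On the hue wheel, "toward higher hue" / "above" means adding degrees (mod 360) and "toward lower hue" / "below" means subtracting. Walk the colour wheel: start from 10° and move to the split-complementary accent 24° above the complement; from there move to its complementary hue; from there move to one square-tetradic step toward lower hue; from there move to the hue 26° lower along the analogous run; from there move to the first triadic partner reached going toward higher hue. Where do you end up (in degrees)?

split-comp 24° ↑ +204°: 10 + 204 = 214°
complement +180°: 214 + 180 = 394 → 394 − 360 = 34°
square ↓ −90°: 34 − 90 = -56 → -56 + 360 = 304°
analog 26° ↓ −26°: 304 − 26 = 278°
triadic ↑ +120°: 278 + 120 = 398 → 398 − 360 = 38°

38°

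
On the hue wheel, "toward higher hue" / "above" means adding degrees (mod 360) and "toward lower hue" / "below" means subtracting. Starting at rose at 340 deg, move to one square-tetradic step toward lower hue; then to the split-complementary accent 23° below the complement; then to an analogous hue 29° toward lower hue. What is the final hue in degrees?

18°

340 − 90 = 250°   (square ↓)
250 + 157 = 407 → 407 − 360 = 47°   (split-comp 23° ↓)
47 − 29 = 18°   (analog 29° ↓)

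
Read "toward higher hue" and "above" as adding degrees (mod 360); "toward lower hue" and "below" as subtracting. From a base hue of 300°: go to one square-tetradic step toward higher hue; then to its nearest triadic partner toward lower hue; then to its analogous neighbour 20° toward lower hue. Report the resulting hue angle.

250°

300 + 90 = 390 → 390 − 360 = 30°   (square ↑)
30 − 120 = -90 → -90 + 360 = 270°   (triadic ↓)
270 − 20 = 250°   (analog 20° ↓)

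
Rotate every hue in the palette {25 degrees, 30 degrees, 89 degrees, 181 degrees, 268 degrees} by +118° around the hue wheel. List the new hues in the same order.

25 + 118 = 143°
30 + 118 = 148°
89 + 118 = 207°
181 + 118 = 299°
268 + 118 = 386 → 386 − 360 = 26°

143°, 148°, 207°, 299°, 26°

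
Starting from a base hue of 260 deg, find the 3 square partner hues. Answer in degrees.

A square tetradic scheme places four hues every 90°.
260 + 90 = 350°
260 + 180 = 440 → 440 − 360 = 80°
260 + 270 = 530 → 530 − 360 = 170°

350°, 80°, 170°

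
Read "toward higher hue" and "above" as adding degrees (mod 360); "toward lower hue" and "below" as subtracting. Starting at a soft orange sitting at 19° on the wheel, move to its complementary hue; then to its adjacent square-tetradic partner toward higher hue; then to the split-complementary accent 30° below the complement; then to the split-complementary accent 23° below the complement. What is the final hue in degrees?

+180° (complement): 19 + 180 = 199°
+90° (square ↑): 199 + 90 = 289°
+150° (split-comp 30° ↓): 289 + 150 = 439 → 439 − 360 = 79°
+157° (split-comp 23° ↓): 79 + 157 = 236°

236°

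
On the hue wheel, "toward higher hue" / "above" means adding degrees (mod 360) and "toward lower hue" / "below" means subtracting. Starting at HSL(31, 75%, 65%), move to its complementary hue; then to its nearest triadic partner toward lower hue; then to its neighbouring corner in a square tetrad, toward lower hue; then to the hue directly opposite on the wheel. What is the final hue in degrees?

31 + 180 = 211°   (complement)
211 − 120 = 91°   (triadic ↓)
91 − 90 = 1°   (square ↓)
1 + 180 = 181°   (complement)

181°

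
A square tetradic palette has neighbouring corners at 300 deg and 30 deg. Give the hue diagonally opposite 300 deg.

120°

A square tetradic scheme places four hues 90° apart; opposite corners are 180° apart.
300 + 180 = 480 → 480 − 360 = 120°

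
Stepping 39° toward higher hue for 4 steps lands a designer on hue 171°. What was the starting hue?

4 steps of 39° (toward higher hue) give a net shift of +156°.
Start = end − shift: 171 − 156 = 15°

15°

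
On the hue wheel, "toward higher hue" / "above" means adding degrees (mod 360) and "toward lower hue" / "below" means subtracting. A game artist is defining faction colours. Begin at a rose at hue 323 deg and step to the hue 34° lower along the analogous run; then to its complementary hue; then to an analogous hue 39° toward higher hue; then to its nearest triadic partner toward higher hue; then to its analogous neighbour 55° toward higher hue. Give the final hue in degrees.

323°

analog 34° ↓ −34°: 323 − 34 = 289°
complement +180°: 289 + 180 = 469 → 469 − 360 = 109°
analog 39° ↑ +39°: 109 + 39 = 148°
triadic ↑ +120°: 148 + 120 = 268°
analog 55° ↑ +55°: 268 + 55 = 323°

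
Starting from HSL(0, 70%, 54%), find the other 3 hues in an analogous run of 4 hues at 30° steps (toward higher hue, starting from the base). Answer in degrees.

Analogous hues sit every 30° along the wheel.
0 + 30 = 30°
0 + 60 = 60°
0 + 90 = 90°

30°, 60°, and 90°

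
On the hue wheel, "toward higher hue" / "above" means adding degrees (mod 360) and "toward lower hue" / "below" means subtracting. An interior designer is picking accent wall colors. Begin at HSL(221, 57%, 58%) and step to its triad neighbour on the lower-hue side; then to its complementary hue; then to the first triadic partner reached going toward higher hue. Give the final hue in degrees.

triadic ↓ −120°: 221 − 120 = 101°
complement +180°: 101 + 180 = 281°
triadic ↑ +120°: 281 + 120 = 401 → 401 − 360 = 41°

41°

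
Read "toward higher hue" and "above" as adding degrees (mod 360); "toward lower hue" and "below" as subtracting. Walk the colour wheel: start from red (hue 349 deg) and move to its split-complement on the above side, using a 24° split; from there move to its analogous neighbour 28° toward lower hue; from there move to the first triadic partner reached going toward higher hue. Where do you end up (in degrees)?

+204° (split-comp 24° ↑): 349 + 204 = 553 → 553 − 360 = 193°
−28° (analog 28° ↓): 193 − 28 = 165°
+120° (triadic ↑): 165 + 120 = 285°

285°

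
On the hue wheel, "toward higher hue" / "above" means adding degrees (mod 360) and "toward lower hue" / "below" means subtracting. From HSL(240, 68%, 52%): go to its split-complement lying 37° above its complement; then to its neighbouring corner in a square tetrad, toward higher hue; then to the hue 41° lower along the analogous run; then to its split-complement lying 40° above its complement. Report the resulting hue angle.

6°

+217° (split-comp 37° ↑): 240 + 217 = 457 → 457 − 360 = 97°
+90° (square ↑): 97 + 90 = 187°
−41° (analog 41° ↓): 187 − 41 = 146°
+220° (split-comp 40° ↑): 146 + 220 = 366 → 366 − 360 = 6°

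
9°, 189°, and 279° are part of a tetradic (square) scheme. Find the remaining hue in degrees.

99°

A square tetradic scheme places four hues every 90°.
The full set through 9° is {9°, 99°, 189°, 279°}.
Given {9°, 189°, 279°}, the missing hue is 99°.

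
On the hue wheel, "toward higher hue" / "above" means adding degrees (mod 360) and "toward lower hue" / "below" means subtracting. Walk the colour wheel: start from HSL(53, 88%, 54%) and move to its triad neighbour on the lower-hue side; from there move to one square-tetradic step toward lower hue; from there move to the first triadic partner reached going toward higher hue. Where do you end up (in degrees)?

−120° (triadic ↓): 53 − 120 = -67 → -67 + 360 = 293°
−90° (square ↓): 293 − 90 = 203°
+120° (triadic ↑): 203 + 120 = 323°

323°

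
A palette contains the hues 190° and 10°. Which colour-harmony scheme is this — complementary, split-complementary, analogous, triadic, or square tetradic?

complementary

Sort the hues: 10°, 190°.
Successive gaps around the wheel: 180°, 180°.
Two hues 180° apart are complementary.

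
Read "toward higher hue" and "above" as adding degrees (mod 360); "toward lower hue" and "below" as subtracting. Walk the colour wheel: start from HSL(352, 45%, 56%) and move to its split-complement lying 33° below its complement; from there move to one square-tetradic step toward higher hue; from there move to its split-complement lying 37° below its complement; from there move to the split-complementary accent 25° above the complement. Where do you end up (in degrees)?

217°

split-comp 33° ↓ +147°: 352 + 147 = 499 → 499 − 360 = 139°
square ↑ +90°: 139 + 90 = 229°
split-comp 37° ↓ +143°: 229 + 143 = 372 → 372 − 360 = 12°
split-comp 25° ↑ +205°: 12 + 205 = 217°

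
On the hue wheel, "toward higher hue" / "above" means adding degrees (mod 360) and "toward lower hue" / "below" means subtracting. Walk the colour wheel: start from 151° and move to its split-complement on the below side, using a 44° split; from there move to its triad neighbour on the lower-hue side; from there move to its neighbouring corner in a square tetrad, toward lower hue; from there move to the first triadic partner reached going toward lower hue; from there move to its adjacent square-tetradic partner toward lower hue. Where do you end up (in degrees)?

151 + 136 = 287°   (split-comp 44° ↓)
287 − 120 = 167°   (triadic ↓)
167 − 90 = 77°   (square ↓)
77 − 120 = -43 → -43 + 360 = 317°   (triadic ↓)
317 − 90 = 227°   (square ↓)

227°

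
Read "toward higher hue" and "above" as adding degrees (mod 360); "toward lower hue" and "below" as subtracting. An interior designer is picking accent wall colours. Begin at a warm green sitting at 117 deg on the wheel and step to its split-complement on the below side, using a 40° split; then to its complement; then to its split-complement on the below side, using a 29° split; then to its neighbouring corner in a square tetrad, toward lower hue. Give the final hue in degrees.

split-comp 40° ↓ +140°: 117 + 140 = 257°
complement +180°: 257 + 180 = 437 → 437 − 360 = 77°
split-comp 29° ↓ +151°: 77 + 151 = 228°
square ↓ −90°: 228 − 90 = 138°

138°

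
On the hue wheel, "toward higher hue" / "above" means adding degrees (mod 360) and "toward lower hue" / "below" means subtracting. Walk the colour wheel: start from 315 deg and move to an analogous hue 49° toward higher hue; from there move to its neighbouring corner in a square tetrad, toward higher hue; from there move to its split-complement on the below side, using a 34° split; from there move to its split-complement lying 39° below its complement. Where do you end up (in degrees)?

21°

analog 49° ↑ +49°: 315 + 49 = 364 → 364 − 360 = 4°
square ↑ +90°: 4 + 90 = 94°
split-comp 34° ↓ +146°: 94 + 146 = 240°
split-comp 39° ↓ +141°: 240 + 141 = 381 → 381 − 360 = 21°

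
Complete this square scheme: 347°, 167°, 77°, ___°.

A square tetradic scheme places four hues every 90°.
The full set through 77° is {77°, 167°, 257°, 347°}.
Given {77°, 167°, 347°}, the missing hue is 257°.

257°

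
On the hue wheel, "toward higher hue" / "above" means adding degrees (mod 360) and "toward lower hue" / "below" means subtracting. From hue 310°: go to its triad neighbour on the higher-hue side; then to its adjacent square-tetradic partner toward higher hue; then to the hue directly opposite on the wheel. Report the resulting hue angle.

triadic ↑ +120°: 310 + 120 = 430 → 430 − 360 = 70°
square ↑ +90°: 70 + 90 = 160°
complement +180°: 160 + 180 = 340°

340°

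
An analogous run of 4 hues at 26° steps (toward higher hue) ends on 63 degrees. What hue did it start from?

3 steps of 26° (toward higher hue) give a net shift of +78°.
Start = end − shift: 63 − 78 = -15 → -15 + 360 = 345°

345°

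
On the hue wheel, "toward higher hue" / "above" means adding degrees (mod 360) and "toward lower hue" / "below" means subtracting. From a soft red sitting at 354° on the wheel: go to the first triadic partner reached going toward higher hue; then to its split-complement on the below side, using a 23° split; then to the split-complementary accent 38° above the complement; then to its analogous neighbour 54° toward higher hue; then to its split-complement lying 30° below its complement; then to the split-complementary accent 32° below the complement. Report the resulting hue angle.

triadic ↑ +120°: 354 + 120 = 474 → 474 − 360 = 114°
split-comp 23° ↓ +157°: 114 + 157 = 271°
split-comp 38° ↑ +218°: 271 + 218 = 489 → 489 − 360 = 129°
analog 54° ↑ +54°: 129 + 54 = 183°
split-comp 30° ↓ +150°: 183 + 150 = 333°
split-comp 32° ↓ +148°: 333 + 148 = 481 → 481 − 360 = 121°

121°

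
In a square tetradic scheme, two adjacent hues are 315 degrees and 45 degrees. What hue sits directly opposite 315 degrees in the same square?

A square tetradic scheme places four hues 90° apart; opposite corners are 180° apart.
315 + 180 = 495 → 495 − 360 = 135°

135°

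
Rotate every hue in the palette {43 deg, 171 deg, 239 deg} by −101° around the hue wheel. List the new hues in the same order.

302°, 70°, 138°

43 − 101 = -58 → -58 + 360 = 302°
171 − 101 = 70°
239 − 101 = 138°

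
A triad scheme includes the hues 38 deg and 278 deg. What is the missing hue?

A triad places three hues 120° apart.
The full set through 38° is {38°, 158°, 278°}.
Given {38°, 278°}, the missing hue is 158°.

158°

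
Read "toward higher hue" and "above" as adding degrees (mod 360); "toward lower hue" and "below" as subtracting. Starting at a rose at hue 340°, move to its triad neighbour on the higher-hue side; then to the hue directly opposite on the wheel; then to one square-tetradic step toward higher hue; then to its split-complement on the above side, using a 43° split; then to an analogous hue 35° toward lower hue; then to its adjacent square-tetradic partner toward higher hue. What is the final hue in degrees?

288°

340 + 120 = 460 → 460 − 360 = 100°   (triadic ↑)
100 + 180 = 280°   (complement)
280 + 90 = 370 → 370 − 360 = 10°   (square ↑)
10 + 223 = 233°   (split-comp 43° ↑)
233 − 35 = 198°   (analog 35° ↓)
198 + 90 = 288°   (square ↑)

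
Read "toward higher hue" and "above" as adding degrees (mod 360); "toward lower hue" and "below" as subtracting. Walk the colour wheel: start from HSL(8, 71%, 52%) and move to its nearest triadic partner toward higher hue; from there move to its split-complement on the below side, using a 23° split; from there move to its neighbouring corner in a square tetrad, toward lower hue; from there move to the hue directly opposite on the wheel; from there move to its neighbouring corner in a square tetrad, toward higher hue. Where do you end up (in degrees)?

+120° (triadic ↑): 8 + 120 = 128°
+157° (split-comp 23° ↓): 128 + 157 = 285°
−90° (square ↓): 285 − 90 = 195°
+180° (complement): 195 + 180 = 375 → 375 − 360 = 15°
+90° (square ↑): 15 + 90 = 105°

105°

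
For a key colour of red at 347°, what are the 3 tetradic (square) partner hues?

A square tetradic scheme places four hues every 90°.
347 + 90 = 437 → 437 − 360 = 77°
347 + 180 = 527 → 527 − 360 = 167°
347 + 270 = 617 → 617 − 360 = 257°

77°, 167°, 257°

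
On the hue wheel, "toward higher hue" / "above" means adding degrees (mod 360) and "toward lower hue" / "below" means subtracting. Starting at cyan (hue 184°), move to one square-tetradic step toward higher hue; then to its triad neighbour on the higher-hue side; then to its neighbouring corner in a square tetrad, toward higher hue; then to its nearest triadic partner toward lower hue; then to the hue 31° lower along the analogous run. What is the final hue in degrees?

333°

+90° (square ↑): 184 + 90 = 274°
+120° (triadic ↑): 274 + 120 = 394 → 394 − 360 = 34°
+90° (square ↑): 34 + 90 = 124°
−120° (triadic ↓): 124 − 120 = 4°
−31° (analog 31° ↓): 4 − 31 = -27 → -27 + 360 = 333°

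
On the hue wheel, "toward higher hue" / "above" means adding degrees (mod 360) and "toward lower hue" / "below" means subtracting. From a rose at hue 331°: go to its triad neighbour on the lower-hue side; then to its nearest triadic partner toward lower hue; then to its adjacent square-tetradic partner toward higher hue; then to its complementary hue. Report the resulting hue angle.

1°

triadic ↓ −120°: 331 − 120 = 211°
triadic ↓ −120°: 211 − 120 = 91°
square ↑ +90°: 91 + 90 = 181°
complement +180°: 181 + 180 = 361 → 361 − 360 = 1°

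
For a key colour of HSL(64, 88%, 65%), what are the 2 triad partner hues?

184° and 304°

A triad places three hues 120° apart.
64 + 120 = 184°
64 + 240 = 304°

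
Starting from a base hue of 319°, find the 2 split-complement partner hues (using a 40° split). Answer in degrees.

Split-complementary hues sit 40° either side of the complement.
Complement of 319°: 319 + 180 = 499 → 499 − 360 = 139°
139 − 40 = 99°
139 + 40 = 179°

99° and 179°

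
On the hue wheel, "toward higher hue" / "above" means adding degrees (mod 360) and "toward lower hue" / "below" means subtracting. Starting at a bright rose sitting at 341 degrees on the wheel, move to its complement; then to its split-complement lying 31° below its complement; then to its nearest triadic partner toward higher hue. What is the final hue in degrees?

341 + 180 = 521 → 521 − 360 = 161°   (complement)
161 + 149 = 310°   (split-comp 31° ↓)
310 + 120 = 430 → 430 − 360 = 70°   (triadic ↑)

70°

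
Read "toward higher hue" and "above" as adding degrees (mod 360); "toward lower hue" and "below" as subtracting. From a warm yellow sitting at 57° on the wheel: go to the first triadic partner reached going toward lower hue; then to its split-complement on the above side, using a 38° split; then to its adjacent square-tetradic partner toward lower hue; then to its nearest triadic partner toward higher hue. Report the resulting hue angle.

185°

57 − 120 = -63 → -63 + 360 = 297°   (triadic ↓)
297 + 218 = 515 → 515 − 360 = 155°   (split-comp 38° ↑)
155 − 90 = 65°   (square ↓)
65 + 120 = 185°   (triadic ↑)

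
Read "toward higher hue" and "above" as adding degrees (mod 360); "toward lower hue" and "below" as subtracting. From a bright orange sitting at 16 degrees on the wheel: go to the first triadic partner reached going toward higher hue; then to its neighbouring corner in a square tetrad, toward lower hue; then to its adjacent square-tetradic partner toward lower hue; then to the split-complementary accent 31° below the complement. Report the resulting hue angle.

+120° (triadic ↑): 16 + 120 = 136°
−90° (square ↓): 136 − 90 = 46°
−90° (square ↓): 46 − 90 = -44 → -44 + 360 = 316°
+149° (split-comp 31° ↓): 316 + 149 = 465 → 465 − 360 = 105°

105°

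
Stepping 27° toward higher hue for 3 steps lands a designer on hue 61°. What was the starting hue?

3 steps of 27° (toward higher hue) give a net shift of +81°.
Start = end − shift: 61 − 81 = -20 → -20 + 360 = 340°

340°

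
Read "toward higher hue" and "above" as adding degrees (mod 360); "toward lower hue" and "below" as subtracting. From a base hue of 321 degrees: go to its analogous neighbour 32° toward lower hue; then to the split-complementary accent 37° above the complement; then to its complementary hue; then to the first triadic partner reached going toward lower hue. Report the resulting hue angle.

analog 32° ↓ −32°: 321 − 32 = 289°
split-comp 37° ↑ +217°: 289 + 217 = 506 → 506 − 360 = 146°
complement +180°: 146 + 180 = 326°
triadic ↓ −120°: 326 − 120 = 206°

206°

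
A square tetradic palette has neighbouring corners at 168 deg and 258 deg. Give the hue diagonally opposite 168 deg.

348°

A square tetradic scheme places four hues 90° apart; opposite corners are 180° apart.
168 + 180 = 348°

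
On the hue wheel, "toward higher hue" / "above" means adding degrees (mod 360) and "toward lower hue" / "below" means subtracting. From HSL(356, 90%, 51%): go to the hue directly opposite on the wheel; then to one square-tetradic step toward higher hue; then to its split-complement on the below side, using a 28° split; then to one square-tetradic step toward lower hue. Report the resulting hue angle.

328°

356 + 180 = 536 → 536 − 360 = 176°   (complement)
176 + 90 = 266°   (square ↑)
266 + 152 = 418 → 418 − 360 = 58°   (split-comp 28° ↓)
58 − 90 = -32 → -32 + 360 = 328°   (square ↓)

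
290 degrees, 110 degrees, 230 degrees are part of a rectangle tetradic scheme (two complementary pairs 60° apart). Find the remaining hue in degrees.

A rectangular tetradic uses two complementary pairs 60° apart: offsets 0°, 60°, 180°, 240°.
Among {110°, 230°, 290°}, 290° and 110° are a 180° pair.
The remaining hue 230° needs its own complement: 230 + 180 = 410 → 410 − 360 = 50°

50°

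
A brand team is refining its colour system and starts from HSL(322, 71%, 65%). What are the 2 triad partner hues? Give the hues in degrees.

82° and 202°

322 + 120 = 442 → 442 − 360 = 82°
322 + 240 = 562 → 562 − 360 = 202°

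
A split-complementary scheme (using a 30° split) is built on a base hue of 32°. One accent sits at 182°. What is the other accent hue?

242°

Split-complementary hues sit 30° either side of the complement.
Complement of the base 32°: 32 + 180 = 212°
The given accent 182° is 30° one side of 212°; the other accent sits 30° the other side: 212 + 30 = 242°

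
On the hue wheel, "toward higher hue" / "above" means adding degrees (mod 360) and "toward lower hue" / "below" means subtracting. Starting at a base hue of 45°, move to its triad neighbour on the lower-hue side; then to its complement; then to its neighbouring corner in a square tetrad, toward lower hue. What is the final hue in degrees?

15°

−120° (triadic ↓): 45 − 120 = -75 → -75 + 360 = 285°
+180° (complement): 285 + 180 = 465 → 465 − 360 = 105°
−90° (square ↓): 105 − 90 = 15°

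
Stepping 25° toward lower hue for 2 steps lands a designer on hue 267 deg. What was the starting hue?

317°

2 steps of 25° (toward lower hue) give a net shift of −50°.
Start = end − shift: 267 + 50 = 317°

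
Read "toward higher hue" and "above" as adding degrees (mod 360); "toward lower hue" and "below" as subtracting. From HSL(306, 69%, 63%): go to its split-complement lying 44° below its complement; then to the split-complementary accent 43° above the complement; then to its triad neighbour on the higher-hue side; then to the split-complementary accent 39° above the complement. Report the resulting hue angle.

+136° (split-comp 44° ↓): 306 + 136 = 442 → 442 − 360 = 82°
+223° (split-comp 43° ↑): 82 + 223 = 305°
+120° (triadic ↑): 305 + 120 = 425 → 425 − 360 = 65°
+219° (split-comp 39° ↑): 65 + 219 = 284°

284°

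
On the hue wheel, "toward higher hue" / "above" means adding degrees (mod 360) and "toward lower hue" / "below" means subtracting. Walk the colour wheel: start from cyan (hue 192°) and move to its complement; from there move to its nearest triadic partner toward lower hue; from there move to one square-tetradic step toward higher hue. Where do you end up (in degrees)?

342°

+180° (complement): 192 + 180 = 372 → 372 − 360 = 12°
−120° (triadic ↓): 12 − 120 = -108 → -108 + 360 = 252°
+90° (square ↑): 252 + 90 = 342°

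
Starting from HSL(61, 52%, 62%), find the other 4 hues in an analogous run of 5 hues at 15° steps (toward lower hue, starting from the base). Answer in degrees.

46°, 31°, 16° and 1°

61 − 15 = 46°
61 − 30 = 31°
61 − 45 = 16°
61 − 60 = 1°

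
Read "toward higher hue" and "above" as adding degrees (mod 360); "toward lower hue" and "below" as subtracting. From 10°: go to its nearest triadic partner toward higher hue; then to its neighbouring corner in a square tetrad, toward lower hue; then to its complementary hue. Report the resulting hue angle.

220°

+120° (triadic ↑): 10 + 120 = 130°
−90° (square ↓): 130 − 90 = 40°
+180° (complement): 40 + 180 = 220°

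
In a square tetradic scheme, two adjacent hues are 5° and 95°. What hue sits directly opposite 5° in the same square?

185°

A square tetradic scheme places four hues 90° apart; opposite corners are 180° apart.
5 + 180 = 185°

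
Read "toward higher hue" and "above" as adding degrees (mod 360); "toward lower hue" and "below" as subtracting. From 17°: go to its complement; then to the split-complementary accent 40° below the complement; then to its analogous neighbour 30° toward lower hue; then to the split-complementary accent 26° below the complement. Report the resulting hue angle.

complement +180°: 17 + 180 = 197°
split-comp 40° ↓ +140°: 197 + 140 = 337°
analog 30° ↓ −30°: 337 − 30 = 307°
split-comp 26° ↓ +154°: 307 + 154 = 461 → 461 − 360 = 101°

101°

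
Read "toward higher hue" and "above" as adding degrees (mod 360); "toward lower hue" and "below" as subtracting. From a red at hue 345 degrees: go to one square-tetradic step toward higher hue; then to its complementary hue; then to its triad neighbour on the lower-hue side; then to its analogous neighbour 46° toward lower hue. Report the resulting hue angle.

345 + 90 = 435 → 435 − 360 = 75°   (square ↑)
75 + 180 = 255°   (complement)
255 − 120 = 135°   (triadic ↓)
135 − 46 = 89°   (analog 46° ↓)

89°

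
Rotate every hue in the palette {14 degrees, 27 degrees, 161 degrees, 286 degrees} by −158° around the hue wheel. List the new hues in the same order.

216°, 229°, 3°, 128°

14 − 158 = -144 → -144 + 360 = 216°
27 − 158 = -131 → -131 + 360 = 229°
161 − 158 = 3°
286 − 158 = 128°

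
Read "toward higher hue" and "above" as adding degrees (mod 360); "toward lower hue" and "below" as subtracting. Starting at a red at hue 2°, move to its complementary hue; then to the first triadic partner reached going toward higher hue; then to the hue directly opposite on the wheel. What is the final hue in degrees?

2 + 180 = 182°   (complement)
182 + 120 = 302°   (triadic ↑)
302 + 180 = 482 → 482 − 360 = 122°   (complement)

122°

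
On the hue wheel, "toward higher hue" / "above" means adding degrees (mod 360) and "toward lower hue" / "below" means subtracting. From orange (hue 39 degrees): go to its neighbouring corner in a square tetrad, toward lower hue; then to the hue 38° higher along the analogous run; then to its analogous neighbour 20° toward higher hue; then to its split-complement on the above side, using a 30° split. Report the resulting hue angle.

217°

−90° (square ↓): 39 − 90 = -51 → -51 + 360 = 309°
+38° (analog 38° ↑): 309 + 38 = 347°
+20° (analog 20° ↑): 347 + 20 = 367 → 367 − 360 = 7°
+210° (split-comp 30° ↑): 7 + 210 = 217°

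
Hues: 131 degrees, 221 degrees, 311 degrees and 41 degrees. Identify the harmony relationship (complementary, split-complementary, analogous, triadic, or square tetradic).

square tetradic

Sort the hues: 41°, 131°, 221°, 311°.
Successive gaps around the wheel: 90°, 90°, 90°, 90°.
Four hues every 90° form a square tetradic scheme.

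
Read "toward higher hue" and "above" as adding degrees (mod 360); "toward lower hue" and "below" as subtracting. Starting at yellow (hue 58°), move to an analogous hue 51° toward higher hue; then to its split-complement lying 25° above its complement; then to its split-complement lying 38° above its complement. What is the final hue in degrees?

172°

58 + 51 = 109°   (analog 51° ↑)
109 + 205 = 314°   (split-comp 25° ↑)
314 + 218 = 532 → 532 − 360 = 172°   (split-comp 38° ↑)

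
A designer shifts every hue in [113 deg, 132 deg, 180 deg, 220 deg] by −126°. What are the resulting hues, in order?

113 − 126 = -13 → -13 + 360 = 347°
132 − 126 = 6°
180 − 126 = 54°
220 − 126 = 94°

347°, 6°, 54°, 94°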